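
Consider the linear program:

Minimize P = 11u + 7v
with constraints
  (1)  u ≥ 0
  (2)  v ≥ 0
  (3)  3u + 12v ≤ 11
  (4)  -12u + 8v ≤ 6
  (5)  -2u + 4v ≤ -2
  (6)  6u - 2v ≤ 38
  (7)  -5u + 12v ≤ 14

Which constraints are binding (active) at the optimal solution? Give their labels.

(2) and (5)

Corner points and P = 11u + 7v:
  (11/3, 0) → P = 121/3
  (1, 0) → P = 11
  (17/9, 4/9) → P = 215/9

The minimum is at (1, 0). Substituting into each constraint, equality holds for (2) and (5); the remaining constraints have slack.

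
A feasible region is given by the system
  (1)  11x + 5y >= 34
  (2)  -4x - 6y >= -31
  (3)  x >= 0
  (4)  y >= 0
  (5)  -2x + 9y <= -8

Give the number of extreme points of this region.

3

Intersecting each pair of boundary lines and keeping only the points that satisfy every inequality leaves:
  (31/4, 0)
  (109/16, 5/8)
  (4, 0)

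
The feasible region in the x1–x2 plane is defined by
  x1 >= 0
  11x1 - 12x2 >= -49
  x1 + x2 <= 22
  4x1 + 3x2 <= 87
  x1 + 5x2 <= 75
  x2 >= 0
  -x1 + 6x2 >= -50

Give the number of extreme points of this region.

The feasible vertices (each the meet of two boundaries and inside every other half-plane) are:
  (0, 49/12)
  (0, 0)
  (215/23, 291/23)
  (21, 1)
  (87/4, 0)

5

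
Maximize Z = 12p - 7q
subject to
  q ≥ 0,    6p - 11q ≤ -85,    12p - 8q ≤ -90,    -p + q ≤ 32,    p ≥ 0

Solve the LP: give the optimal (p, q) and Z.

Feasible corners and Z = 12p - 7q:
  (83/2, 147/2) → Z = -33/2
  (0, 45/4) → Z = -315/4
  (0, 32) → Z = -224

p = 83/2, q = 147/2, maximum Z = -33/2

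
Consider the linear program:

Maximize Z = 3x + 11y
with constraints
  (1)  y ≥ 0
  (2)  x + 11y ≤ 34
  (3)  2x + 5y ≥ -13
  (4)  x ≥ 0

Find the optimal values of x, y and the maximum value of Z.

x = 34, y = 0, maximum Z = 102

Vertices and Z = 3x + 11y:
  (34, 0) → Z = 102
  (0, 0) → Z = 0
  (0, 34/11) → Z = 34

The optimum lies where y = 0 and x + 11y = 34.
Solving simultaneously gives x = 34, y = 0.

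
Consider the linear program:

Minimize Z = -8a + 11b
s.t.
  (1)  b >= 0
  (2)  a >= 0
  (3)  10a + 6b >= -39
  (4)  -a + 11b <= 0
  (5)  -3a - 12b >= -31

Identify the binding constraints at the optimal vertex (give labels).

Corner points and Z = -8a + 11b:
  (0, 0) → Z = 0
  (31/3, 0) → Z = -248/3
  (341/45, 31/45) → Z = -2387/45

The minimum is at (31/3, 0). Substituting into each constraint, equality holds for (1) and (5); the remaining constraints have slack.

(1) and (5)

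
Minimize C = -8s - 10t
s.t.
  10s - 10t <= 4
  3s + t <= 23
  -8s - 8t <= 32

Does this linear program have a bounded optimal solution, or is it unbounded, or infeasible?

From the feasible point (117/20, 109/20), moving in the direction (-8, 8) keeps every constraint satisfied while C decreases without bound.

unbounded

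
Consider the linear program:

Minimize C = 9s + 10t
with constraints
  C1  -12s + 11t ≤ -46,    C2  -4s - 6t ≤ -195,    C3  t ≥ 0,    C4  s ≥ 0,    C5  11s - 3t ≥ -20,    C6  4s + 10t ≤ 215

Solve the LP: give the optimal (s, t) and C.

s = 165/4, t = 5, minimum C = 1685/4

Extreme points and C = 9s + 10t:
  (195/4, 0) → C = 1755/4
  (165/4, 5) → C = 1685/4
  (215/4, 0) → C = 1935/4

At the optimal vertex, -4s - 6t = -195 and 4s + 10t = 215.
Solving simultaneously gives s = 165/4, t = 5.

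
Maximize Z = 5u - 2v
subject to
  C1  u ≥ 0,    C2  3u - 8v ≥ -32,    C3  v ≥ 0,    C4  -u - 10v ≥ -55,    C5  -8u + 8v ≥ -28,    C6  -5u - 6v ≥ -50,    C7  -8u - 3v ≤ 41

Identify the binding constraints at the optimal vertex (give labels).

Vertices and Z = 5u - 2v:
  (0, 4) → Z = -8
  (0, 0) → Z = 0
  (60/19, 197/38) → Z = 103/19
  (7/2, 0) → Z = 35/2
  (85/22, 225/44) → Z = 100/11
  (71/11, 65/22) → Z = 290/11

The maximum is at (71/11, 65/22). Substituting into each constraint, equality holds for C5 and C6; the remaining constraints have slack.

C5 and C6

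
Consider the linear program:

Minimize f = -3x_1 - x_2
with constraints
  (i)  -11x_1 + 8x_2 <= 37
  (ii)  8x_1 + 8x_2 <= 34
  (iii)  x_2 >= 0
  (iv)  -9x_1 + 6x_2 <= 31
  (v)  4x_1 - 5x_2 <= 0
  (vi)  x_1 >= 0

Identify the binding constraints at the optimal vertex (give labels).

(ii) and (v)

Feasible corners and f = -3x_1 - x_2:
  (85/36, 17/9) → f = -323/36
  (0, 17/4) → f = -17/4
  (0, 0) → f = 0

The minimum is at (85/36, 17/9). Substituting into each constraint, equality holds for (ii) and (v); the remaining constraints have slack.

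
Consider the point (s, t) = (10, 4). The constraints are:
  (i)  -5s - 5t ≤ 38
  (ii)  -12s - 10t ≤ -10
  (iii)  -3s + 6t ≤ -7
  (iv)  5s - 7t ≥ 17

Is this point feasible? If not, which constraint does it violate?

not feasible — violates (iii)

Constraint (iii): -3s + 6t = -6, which is not ≤ -7. All other constraints are satisfied.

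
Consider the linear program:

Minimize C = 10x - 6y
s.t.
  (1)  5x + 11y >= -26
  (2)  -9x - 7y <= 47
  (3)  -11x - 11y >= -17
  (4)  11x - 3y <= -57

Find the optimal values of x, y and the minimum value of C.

x = -318/11, y = 335/11, minimum C = -5190/11

Vertices and C = 10x - 6y:
  (-335/64, 1/64) → C = -839/16
  (-705/136, -1/136) → C = -1761/34
  (-318/11, 335/11) → C = -5190/11
  (-288/77, 37/7) → C = -5322/77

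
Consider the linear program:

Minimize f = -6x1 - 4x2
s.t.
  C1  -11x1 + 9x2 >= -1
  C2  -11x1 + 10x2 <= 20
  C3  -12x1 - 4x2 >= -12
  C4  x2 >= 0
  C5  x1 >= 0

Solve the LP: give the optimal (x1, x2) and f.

x1 = 10/41, x2 = 93/41, minimum f = -432/41

Extreme points and f = -6x1 - 4x2:
  (14/19, 15/19) → f = -144/19
  (1/11, 0) → f = -6/11
  (10/41, 93/41) → f = -432/41
  (0, 2) → f = -8
  (0, 0) → f = 0

The binding constraints are -11x1 + 10x2 = 20 and -12x1 - 4x2 = -12.
Solving simultaneously gives x1 = 10/41, x2 = 93/41.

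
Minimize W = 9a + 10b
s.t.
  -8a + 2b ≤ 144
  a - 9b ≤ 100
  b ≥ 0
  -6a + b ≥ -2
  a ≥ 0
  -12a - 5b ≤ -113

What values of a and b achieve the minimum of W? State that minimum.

a = 41/14, b = 109/7, minimum W = 2549/14

Extreme points and W = 9a + 10b:
  (37, 220) → W = 2533
  (0, 72) → W = 720
  (41/14, 109/7) → W = 2549/14
  (0, 113/5) → W = 226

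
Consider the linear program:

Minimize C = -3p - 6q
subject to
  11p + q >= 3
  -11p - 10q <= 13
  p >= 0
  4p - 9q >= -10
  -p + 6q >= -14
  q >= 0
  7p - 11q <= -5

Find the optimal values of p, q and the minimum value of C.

Extreme points and C = -3p - 6q:
  (17/103, 122/103) → C = -783/103
  (7/32, 19/32) → C = -135/32
  (65/19, 50/19) → C = -495/19

The optimum lies where 4p - 9q = -10 and 7p - 11q = -5.
Solving simultaneously gives p = 65/19, q = 50/19.

p = 65/19, q = 50/19, minimum C = -495/19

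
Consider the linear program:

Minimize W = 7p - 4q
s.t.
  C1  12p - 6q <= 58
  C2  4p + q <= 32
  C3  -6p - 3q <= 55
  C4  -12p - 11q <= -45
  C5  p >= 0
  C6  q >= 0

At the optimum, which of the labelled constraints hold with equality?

Corner points and W = 7p - 4q:
  (125/18, 38/9) → W = 571/18
  (29/6, 0) → W = 203/6
  (0, 32) → W = -128
  (0, 45/11) → W = -180/11
  (15/4, 0) → W = 105/4

The minimum is at (0, 32). Substituting into each constraint, equality holds for C2 and C5; the remaining constraints have slack.

C2 and C5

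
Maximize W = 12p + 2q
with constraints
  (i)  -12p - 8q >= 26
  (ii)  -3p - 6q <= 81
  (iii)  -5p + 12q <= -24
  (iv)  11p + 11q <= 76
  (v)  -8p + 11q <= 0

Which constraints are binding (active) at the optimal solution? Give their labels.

(i) and (ii)

Feasible corners and W = 12p + 2q:
  (41/4, -149/8) → W = 343/4
  (-15/23, -209/92) → W = -569/46
  (-11, -8) → W = -148
  (-264/41, -192/41) → W = -3552/41

The maximum is at (41/4, -149/8). Substituting into each constraint, equality holds for (i) and (ii); the remaining constraints have slack.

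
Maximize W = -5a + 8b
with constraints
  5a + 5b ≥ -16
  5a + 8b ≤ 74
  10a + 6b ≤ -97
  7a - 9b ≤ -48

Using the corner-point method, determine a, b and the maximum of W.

Extreme points and W = -5a + 8b:
  (-166/5, 30) → W = 406
  (-389/20, 65/4) → W = 909/4
  (-122/5, 49/2) → W = 318

The binding constraints are 5a + 5b = -16 and 5a + 8b = 74.
Solving simultaneously gives a = -166/5, b = 30.

a = -166/5, b = 30, maximum W = 406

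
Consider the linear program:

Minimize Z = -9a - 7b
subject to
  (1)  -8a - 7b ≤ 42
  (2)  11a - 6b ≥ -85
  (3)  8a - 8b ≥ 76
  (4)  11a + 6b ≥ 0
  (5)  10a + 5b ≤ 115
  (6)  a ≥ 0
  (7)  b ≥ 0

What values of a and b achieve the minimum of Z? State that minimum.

a = 65/6, b = 4/3, minimum Z = -641/6

Corner points and Z = -9a - 7b:
  (65/6, 4/3) → Z = -641/6
  (19/2, 0) → Z = -171/2
  (23/2, 0) → Z = -207/2

The binding constraints are 8a - 8b = 76 and 10a + 5b = 115.
Solving simultaneously gives a = 65/6, b = 4/3.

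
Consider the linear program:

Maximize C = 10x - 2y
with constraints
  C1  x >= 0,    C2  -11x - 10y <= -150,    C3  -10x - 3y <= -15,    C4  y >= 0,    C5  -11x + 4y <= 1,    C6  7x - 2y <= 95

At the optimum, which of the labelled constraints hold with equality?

C5 and C6

Extreme points and C = 10x - 2y:
  (295/77, 151/14) → C = 1289/77
  (625/46, 5/92) → C = 6245/46
  (191/3, 526/3) → C = 286

The maximum is at (191/3, 526/3). Substituting into each constraint, equality holds for C5 and C6; the remaining constraints have slack.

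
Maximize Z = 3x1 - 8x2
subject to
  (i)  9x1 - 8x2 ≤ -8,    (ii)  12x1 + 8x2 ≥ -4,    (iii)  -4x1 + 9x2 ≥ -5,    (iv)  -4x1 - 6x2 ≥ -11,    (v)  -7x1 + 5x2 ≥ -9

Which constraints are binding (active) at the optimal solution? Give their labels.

(i) and (ii)

Corner points and Z = 3x1 - 8x2:
  (-4/7, 5/14) → Z = -32/7
  (20/43, 131/86) → Z = -464/43
  (-14/5, 37/10) → Z = -38

The maximum is at (-4/7, 5/14). Substituting into each constraint, equality holds for (i) and (ii); the remaining constraints have slack.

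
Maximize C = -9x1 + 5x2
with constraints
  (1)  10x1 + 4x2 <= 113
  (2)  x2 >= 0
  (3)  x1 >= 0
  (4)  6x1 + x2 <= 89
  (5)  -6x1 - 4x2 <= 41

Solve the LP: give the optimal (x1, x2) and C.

x1 = 0, x2 = 113/4, maximum C = 565/4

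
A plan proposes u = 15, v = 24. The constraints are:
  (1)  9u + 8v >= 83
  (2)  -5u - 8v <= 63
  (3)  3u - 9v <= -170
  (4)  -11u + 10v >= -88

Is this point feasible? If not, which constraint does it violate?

(1): 327 ≥ 83 ✓
(2): -267 ≤ 63 ✓
(3): -171 ≤ -170 ✓
(4): 75 ≥ -88 ✓

feasible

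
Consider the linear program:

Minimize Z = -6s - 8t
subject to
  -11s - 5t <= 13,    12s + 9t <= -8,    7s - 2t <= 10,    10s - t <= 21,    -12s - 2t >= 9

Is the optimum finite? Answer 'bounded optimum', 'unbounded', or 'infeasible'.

Corner points and Z = -6s - 8t:
  (-77/39, 68/39) → Z = -82/39
  (-1/2, -3/2) → Z = 15
  (-65/84, 1/7) → Z = 7/2
The feasible region has finitely many vertices and no improving ray; the minimum is -82/39 at (-77/39, 68/39).

bounded optimum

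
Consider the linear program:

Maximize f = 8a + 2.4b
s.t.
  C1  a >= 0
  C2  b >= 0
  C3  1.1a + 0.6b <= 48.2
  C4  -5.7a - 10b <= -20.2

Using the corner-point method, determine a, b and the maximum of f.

a = 482/11, b = 0, maximum f = 3856/11

Extreme points and f = 8a + 2.4b:
  (0, 241/3) → f = 964/5
  (0, 101/50) → f = 606/125
  (482/11, 0) → f = 3856/11
  (202/57, 0) → f = 1616/57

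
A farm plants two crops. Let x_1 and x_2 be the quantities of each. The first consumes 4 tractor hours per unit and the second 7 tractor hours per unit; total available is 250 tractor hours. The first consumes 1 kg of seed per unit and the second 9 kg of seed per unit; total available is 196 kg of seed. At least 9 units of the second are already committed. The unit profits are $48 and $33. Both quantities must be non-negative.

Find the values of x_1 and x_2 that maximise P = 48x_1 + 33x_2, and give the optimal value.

x_1 = 187/4, x_2 = 9, maximum P = 2541

Feasible corners and P = 48x_1 + 33x_2:
  (0, 196/9) → P = 2156/3
  (0, 9) → P = 297
  (878/29, 534/29) → P = 59766/29
  (187/4, 9) → P = 2541

At the optimal vertex, 4x_1 + 7x_2 = 250 and x_2 = 9.
Solving simultaneously gives x_1 = 187/4, x_2 = 9.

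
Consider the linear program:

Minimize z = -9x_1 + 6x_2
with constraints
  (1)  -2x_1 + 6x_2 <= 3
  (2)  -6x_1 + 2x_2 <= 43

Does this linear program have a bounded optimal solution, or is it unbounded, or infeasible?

From the feasible point (-63/8, -17/8), moving in the direction (6, 2) keeps every constraint satisfied while z decreases without bound.

unbounded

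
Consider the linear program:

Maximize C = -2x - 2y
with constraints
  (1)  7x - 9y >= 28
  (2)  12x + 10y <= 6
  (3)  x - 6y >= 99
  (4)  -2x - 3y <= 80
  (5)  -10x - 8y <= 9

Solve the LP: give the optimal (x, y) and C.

Vertices and C = -2x - 2y:
  (513/41, -591/41) → C = 156/41
  (409/8, -243/4) → C = 77/4
  (369/34, -999/68) → C = 261/34
  (613/14, -391/7) → C = 169/7

The optimum lies where -2x - 3y = 80 and -10x - 8y = 9.
Solving simultaneously gives x = 613/14, y = -391/7.

x = 613/14, y = -391/7, maximum C = 169/7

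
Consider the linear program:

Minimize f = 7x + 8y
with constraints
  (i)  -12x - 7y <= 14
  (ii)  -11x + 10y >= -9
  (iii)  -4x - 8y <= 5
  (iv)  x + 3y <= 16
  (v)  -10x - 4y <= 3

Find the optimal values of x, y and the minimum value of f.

x = -1/16, y = -19/32, minimum f = -83/16

The optimum lies where -4x - 8y = 5 and -10x - 4y = 3.
Solving simultaneously gives x = -1/16, y = -19/32.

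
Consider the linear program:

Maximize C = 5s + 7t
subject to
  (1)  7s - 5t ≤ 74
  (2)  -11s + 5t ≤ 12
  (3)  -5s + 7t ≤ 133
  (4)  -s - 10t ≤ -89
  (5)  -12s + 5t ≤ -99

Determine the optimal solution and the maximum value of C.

s = 1183/24, t = 1301/24, maximum C = 7511/12

At the optimal vertex, 7s - 5t = 74 and -5s + 7t = 133.
Solving simultaneously gives s = 1183/24, t = 1301/24.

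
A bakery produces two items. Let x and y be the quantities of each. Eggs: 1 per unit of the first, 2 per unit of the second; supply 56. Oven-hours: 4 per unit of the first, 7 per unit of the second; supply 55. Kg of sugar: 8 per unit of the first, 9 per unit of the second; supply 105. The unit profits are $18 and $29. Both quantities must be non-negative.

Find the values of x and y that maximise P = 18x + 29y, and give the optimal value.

x = 12, y = 1, maximum P = 245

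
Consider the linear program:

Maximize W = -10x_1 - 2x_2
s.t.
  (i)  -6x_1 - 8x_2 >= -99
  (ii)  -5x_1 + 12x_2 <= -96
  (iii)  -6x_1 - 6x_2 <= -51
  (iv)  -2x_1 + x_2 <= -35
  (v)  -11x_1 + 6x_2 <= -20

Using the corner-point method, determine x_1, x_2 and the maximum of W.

x_1 = 29/2, x_2 = -6, maximum W = -133

Feasible corners and W = -10x_1 - 2x_2:
  (489/28, -81/112) → W = -9699/56
  (324/19, -17/19) → W = -3206/19
  (29/2, -6) → W = -133
The feasible region is unbounded (it extends along (4, -3), (1, -1)), but W strictly decreases along every unbounded feasible direction, so there is no improving ray and the maximum is attained at a vertex.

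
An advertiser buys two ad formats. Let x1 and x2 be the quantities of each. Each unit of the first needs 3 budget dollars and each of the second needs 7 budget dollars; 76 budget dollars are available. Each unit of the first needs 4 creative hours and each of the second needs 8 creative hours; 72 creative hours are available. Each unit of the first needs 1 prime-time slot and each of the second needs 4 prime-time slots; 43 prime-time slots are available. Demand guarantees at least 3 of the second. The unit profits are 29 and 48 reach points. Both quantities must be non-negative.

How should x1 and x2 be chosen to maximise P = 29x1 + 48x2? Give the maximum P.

x1 = 12, x2 = 3, maximum P = 492

Vertices and P = 29x1 + 48x2:
  (0, 9) → P = 432
  (0, 3) → P = 144
  (12, 3) → P = 492

The optimum lies where 4x1 + 8x2 = 72 and x2 = 3.
Solving simultaneously gives x1 = 12, x2 = 3.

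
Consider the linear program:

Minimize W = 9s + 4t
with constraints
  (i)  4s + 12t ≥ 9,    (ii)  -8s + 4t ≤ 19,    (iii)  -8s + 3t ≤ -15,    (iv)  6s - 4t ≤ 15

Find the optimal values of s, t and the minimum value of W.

Vertices and W = 9s + 4t:
  (23/12, 1/9) → W = 637/36
  (27/11, -3/44) → W = 240/11
  (117/8, 34) → W = 2141/8
The feasible region is unbounded (it extends along (2, 3), (1, 2)), but W strictly increases along every unbounded feasible direction, so there is no improving ray and the minimum is attained at a vertex.

The binding constraints are 4s + 12t = 9 and -8s + 3t = -15.
Solving simultaneously gives s = 23/12, t = 1/9.

s = 23/12, t = 1/9, minimum W = 637/36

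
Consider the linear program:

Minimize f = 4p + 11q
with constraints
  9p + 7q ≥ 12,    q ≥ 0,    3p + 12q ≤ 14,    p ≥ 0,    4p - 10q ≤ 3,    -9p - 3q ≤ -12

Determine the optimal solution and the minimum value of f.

p = 43/34, q = 7/34, minimum f = 249/34

Vertices and f = 4p + 11q:
  (88/39, 47/78) → f = 407/26
  (34/33, 10/11) → f = 466/33
  (43/34, 7/34) → f = 249/34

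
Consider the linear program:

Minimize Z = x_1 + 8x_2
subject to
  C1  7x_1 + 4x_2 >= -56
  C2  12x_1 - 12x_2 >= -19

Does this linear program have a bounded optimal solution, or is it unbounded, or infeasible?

unbounded

From the feasible point (-17/3, -49/12), moving in the direction (4, -7) keeps every constraint satisfied while Z decreases without bound.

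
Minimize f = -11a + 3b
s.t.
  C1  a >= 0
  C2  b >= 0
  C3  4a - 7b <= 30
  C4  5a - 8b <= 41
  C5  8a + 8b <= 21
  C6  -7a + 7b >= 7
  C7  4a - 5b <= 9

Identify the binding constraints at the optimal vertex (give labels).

Vertices and f = -11a + 3b:
  (0, 21/8) → f = 63/8
  (0, 1) → f = 3
  (13/16, 29/16) → f = -7/2

The minimum is at (13/16, 29/16). Substituting into each constraint, equality holds for C5 and C6; the remaining constraints have slack.

C5 and C6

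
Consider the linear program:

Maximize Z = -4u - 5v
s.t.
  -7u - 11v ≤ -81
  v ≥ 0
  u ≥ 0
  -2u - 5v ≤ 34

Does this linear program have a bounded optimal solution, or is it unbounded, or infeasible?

Corner points and Z = -4u - 5v:
  (81/7, 0) → Z = -324/7
  (0, 81/11) → Z = -405/11
The feasible region has finitely many vertices and no improving ray; the maximum is -405/11 at (0, 81/11).

bounded optimum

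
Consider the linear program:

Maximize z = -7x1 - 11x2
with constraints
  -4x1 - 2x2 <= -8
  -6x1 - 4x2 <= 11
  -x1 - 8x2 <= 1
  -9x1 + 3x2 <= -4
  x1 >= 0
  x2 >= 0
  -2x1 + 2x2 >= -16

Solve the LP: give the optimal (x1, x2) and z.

Feasible corners and z = -7x1 - 11x2:
  (16/15, 28/15) → z = -28
  (2, 0) → z = -14
  (8, 0) → z = -56
The feasible region is unbounded (it extends along (1, 3), (1, 1)), but z strictly decreases along every unbounded feasible direction, so there is no improving ray and the maximum is attained at a vertex.

At the optimal vertex, -4x1 - 2x2 = -8 and x2 = 0.
Solving simultaneously gives x1 = 2, x2 = 0.

x1 = 2, x2 = 0, maximum z = -14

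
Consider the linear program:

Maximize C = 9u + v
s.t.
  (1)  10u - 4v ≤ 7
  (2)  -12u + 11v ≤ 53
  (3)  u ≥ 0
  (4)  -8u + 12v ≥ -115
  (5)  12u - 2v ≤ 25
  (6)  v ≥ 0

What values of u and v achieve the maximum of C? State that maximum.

u = 127/36, v = 26/3, maximum C = 485/12

Vertices and C = 9u + v:
  (43/14, 83/14) → C = 235/7
  (7/10, 0) → C = 63/10
  (0, 53/11) → C = 53/11
  (127/36, 26/3) → C = 485/12
  (0, 0) → C = 0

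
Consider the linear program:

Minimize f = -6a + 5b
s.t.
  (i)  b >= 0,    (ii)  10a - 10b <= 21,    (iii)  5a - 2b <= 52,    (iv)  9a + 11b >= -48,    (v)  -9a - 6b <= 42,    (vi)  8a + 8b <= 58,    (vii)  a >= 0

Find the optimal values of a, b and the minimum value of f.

a = 187/40, b = 103/40, minimum f = -607/40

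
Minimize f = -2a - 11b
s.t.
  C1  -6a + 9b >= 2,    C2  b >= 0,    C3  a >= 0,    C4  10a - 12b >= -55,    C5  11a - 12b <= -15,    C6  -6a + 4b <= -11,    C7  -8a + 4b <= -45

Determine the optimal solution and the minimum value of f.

Vertices and f = -2a - 11b:
  (40, 455/12) → f = -5965/12
  (95/7, 445/28) → f = -5655/28
  (150/13, 615/52) → f = -7965/52

a = 40, b = 455/12, minimum f = -5965/12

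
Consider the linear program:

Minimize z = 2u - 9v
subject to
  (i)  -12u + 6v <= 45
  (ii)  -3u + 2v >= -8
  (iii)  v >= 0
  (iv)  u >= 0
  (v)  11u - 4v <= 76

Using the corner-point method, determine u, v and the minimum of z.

Vertices and z = 2u - 9v:
  (0, 15/2) → z = -135/2
  (106/3, 469/6) → z = -3797/6
  (8/3, 0) → z = 16/3
  (12, 14) → z = -102
  (0, 0) → z = 0

u = 106/3, v = 469/6, minimum z = -3797/6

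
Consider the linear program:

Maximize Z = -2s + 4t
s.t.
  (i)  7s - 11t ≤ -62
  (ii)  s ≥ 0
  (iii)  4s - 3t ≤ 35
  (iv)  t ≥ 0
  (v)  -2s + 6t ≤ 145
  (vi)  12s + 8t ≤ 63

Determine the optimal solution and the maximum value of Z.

s = 0, t = 63/8, maximum Z = 63/2

Extreme points and Z = -2s + 4t:
  (0, 62/11) → Z = 248/11
  (197/188, 1185/188) → Z = 2173/94
  (0, 63/8) → Z = 63/2

The binding constraints are s = 0 and 12s + 8t = 63.
Solving simultaneously gives s = 0, t = 63/8.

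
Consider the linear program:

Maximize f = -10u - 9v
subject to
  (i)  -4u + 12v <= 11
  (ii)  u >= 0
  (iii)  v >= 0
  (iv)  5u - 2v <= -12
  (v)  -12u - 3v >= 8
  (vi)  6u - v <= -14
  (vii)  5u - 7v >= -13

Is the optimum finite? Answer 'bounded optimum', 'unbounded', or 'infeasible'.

The boundaries -4u + 12v = 11 and 5u - 2v = -12 meet at (-61/26, 7/52), but that point violates u ≥ 0. Every candidate vertex is excluded by some other constraint, so the feasible region is empty.

infeasible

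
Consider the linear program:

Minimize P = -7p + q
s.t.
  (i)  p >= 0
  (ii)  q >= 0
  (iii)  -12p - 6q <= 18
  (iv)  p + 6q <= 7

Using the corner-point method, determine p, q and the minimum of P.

p = 7, q = 0, minimum P = -49

At the optimal vertex, q = 0 and p + 6q = 7.
Solving simultaneously gives p = 7, q = 0.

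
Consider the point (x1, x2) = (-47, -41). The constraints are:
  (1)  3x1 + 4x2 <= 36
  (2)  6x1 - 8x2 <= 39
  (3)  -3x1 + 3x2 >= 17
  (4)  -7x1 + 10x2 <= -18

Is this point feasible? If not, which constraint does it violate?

Constraint (2): 6x1 - 8x2 = 46, which is not ≤ 39. All other constraints are satisfied.

not feasible — violates (2)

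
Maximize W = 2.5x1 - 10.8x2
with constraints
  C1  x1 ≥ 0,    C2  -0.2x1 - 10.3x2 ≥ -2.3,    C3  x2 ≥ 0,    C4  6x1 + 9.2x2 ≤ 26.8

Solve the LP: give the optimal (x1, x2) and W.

Vertices and W = 2.5x1 - 10.8x2:
  (0, 23/103) → W = -1242/515
  (0, 0) → W = 0
  (6372/1499, 211/1499) → W = 68256/7495
  (67/15, 0) → W = 67/6

x1 = 67/15, x2 = 0, maximum W = 67/6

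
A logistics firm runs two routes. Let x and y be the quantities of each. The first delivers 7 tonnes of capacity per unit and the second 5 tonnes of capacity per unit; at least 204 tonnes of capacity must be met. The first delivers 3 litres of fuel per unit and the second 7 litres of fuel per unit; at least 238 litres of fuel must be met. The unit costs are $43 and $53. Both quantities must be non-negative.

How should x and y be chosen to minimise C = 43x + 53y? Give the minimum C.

Extreme points and C = 43x + 53y:
  (0, 204/5) → C = 10812/5
  (238/3, 0) → C = 10234/3
  (7, 31) → C = 1944
The feasible region is unbounded (it extends along (0, 1), (1, 0)), but C strictly increases along every unbounded feasible direction, so there is no improving ray and the minimum is attained at a vertex.

The binding constraints are 7x + 5y = 204 and 3x + 7y = 238.
Solving simultaneously gives x = 7, y = 31.

x = 7, y = 31, minimum C = 1944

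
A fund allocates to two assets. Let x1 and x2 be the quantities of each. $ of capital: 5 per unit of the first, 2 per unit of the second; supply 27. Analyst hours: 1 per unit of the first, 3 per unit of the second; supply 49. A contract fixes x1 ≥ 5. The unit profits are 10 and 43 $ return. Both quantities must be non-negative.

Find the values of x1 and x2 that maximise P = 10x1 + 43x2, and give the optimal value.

Vertices and P = 10x1 + 43x2:
  (27/5, 0) → P = 54
  (5, 0) → P = 50
  (5, 1) → P = 93

The binding constraints are 5x1 + 2x2 = 27 and x1 = 5.
Solving simultaneously gives x1 = 5, x2 = 1.

x1 = 5, x2 = 1, maximum P = 93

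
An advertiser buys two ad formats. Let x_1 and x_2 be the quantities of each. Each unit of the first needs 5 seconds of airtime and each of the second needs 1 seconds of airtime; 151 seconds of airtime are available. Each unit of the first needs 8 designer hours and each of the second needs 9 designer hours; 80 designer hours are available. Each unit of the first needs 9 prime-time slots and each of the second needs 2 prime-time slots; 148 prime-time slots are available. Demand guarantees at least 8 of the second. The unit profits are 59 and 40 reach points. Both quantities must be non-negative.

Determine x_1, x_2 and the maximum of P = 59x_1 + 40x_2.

x_1 = 1, x_2 = 8, maximum P = 379

Corner points and P = 59x_1 + 40x_2:
  (0, 80/9) → P = 3200/9
  (0, 8) → P = 320
  (1, 8) → P = 379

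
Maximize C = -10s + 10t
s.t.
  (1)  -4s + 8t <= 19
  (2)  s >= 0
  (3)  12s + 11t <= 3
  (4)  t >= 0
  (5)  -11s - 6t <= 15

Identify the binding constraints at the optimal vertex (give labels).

Corner points and C = -10s + 10t:
  (0, 3/11) → C = 30/11
  (0, 0) → C = 0
  (1/4, 0) → C = -5/2

The maximum is at (0, 3/11). Substituting into each constraint, equality holds for (2) and (3); the remaining constraints have slack.

(2) and (3)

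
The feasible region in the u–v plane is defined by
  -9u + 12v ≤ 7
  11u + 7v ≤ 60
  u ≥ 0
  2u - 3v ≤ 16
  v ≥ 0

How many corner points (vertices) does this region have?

The feasible vertices (each the meet of two boundaries and inside every other half-plane) are:
  (671/195, 617/195)
  (0, 7/12)
  (60/11, 0)
  (0, 0)

4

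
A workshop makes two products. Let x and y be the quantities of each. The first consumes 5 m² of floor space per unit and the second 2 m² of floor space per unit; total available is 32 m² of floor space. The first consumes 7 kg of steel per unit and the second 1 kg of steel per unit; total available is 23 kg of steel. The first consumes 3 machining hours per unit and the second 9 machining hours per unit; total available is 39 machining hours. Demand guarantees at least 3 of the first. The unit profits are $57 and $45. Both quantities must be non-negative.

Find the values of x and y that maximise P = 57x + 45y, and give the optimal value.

x = 3, y = 2, maximum P = 261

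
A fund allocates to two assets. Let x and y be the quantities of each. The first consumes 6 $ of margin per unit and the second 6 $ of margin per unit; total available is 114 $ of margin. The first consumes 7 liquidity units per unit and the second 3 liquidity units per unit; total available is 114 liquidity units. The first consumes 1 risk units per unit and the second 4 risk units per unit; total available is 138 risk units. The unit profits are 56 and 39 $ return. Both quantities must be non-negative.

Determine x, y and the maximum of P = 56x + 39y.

x = 57/4, y = 19/4, maximum P = 3933/4

Corner points and P = 56x + 39y:
  (0, 0) → P = 0
  (0, 19) → P = 741
  (114/7, 0) → P = 912
  (57/4, 19/4) → P = 3933/4

The binding constraints are 6x + 6y = 114 and 7x + 3y = 114.
Solving simultaneously gives x = 57/4, y = 19/4.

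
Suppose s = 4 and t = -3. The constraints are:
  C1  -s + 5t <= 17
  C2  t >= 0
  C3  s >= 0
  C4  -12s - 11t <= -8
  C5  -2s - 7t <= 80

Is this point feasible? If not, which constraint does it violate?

Constraint C2: t = -3, which is not ≥ 0. All other constraints are satisfied.

not feasible — violates C2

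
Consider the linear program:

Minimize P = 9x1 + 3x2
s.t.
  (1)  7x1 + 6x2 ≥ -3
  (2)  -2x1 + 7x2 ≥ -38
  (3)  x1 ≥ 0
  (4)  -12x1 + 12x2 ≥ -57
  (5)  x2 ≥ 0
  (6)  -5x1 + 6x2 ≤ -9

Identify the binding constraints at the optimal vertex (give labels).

Corner points and P = 9x1 + 3x2:
  (19/4, 0) → P = 171/4
  (39/2, 59/4) → P = 879/4
  (9/5, 0) → P = 81/5

The minimum is at (9/5, 0). Substituting into each constraint, equality holds for (5) and (6); the remaining constraints have slack.

(5) and (6)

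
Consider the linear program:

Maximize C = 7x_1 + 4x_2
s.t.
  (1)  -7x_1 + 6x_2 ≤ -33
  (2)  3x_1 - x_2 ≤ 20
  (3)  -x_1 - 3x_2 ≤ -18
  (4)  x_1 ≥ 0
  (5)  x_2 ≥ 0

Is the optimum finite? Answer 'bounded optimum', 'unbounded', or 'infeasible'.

bounded optimum

Corner points and C = 7x_1 + 4x_2:
  (87/11, 41/11) → C = 773/11
  (23/3, 31/9) → C = 607/9
  (39/5, 17/5) → C = 341/5
The feasible region has finitely many vertices and no improving ray; the maximum is 773/11 at (87/11, 41/11).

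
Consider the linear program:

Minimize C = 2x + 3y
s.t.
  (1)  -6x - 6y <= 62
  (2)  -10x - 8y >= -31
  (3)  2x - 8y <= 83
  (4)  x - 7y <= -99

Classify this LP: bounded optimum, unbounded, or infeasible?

Extreme points and C = 2x + 3y:
  (-257/12, 133/12) → C = -115/12
  (-575/78, 1021/78) → C = 1913/78
The feasible region has finitely many vertices and no improving ray; the minimum is -115/12 at (-257/12, 133/12).

bounded optimum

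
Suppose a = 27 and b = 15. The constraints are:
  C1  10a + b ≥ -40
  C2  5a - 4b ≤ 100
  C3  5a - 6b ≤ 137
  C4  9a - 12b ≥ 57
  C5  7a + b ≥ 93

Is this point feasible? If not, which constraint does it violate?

C1: 285 ≥ -40 ✓
C2: 75 ≤ 100 ✓
C3: 45 ≤ 137 ✓
C4: 63 ≥ 57 ✓
C5: 204 ≥ 93 ✓

feasible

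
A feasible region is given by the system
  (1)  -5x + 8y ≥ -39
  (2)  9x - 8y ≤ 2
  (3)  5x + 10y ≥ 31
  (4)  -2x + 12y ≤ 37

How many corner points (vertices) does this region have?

The feasible vertices (each the meet of two boundaries and inside every other half-plane) are:
  (134/65, 269/130)
  (80/23, 337/92)
  (1/40, 247/80)

3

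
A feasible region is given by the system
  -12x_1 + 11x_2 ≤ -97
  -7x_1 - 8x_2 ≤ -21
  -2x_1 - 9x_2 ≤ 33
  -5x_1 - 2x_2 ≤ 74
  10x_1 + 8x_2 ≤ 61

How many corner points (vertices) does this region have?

The feasible vertices (each the meet of two boundaries and inside every other half-plane) are:
  (1007/173, -427/173)
  (1447/206, -119/103)
  (453/47, -273/47)
  (813/74, -226/37)

4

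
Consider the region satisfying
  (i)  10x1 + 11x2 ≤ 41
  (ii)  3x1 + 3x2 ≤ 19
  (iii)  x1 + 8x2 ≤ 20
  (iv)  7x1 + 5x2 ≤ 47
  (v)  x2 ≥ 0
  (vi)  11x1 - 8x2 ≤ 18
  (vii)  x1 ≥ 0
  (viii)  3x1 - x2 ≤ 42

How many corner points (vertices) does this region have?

Intersecting each pair of boundary lines and keeping only the points that satisfy every inequality leaves:
  (36/23, 53/23)
  (526/201, 271/201)
  (0, 5/2)
  (18/11, 0)
  (0, 0)

5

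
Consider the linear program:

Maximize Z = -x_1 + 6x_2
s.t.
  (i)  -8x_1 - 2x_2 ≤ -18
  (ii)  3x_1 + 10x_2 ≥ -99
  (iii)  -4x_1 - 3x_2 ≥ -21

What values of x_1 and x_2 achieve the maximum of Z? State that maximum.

x_1 = 3/4, x_2 = 6, maximum Z = 141/4

Vertices and Z = -x_1 + 6x_2:
  (189/37, -423/37) → Z = -2727/37
  (3/4, 6) → Z = 141/4
  (507/31, -459/31) → Z = -3261/31

At the optimal vertex, -8x_1 - 2x_2 = -18 and -4x_1 - 3x_2 = -21.
Solving simultaneously gives x_1 = 3/4, x_2 = 6.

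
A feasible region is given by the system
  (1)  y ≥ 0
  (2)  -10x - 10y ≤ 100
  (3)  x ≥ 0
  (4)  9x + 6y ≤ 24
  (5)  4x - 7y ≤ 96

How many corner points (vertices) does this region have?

The feasible vertices (each the meet of two boundaries and inside every other half-plane) are:
  (0, 0)
  (8/3, 0)
  (0, 4)

3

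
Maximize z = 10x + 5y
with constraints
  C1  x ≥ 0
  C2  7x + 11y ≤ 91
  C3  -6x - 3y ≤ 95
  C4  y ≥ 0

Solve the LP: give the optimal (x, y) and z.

Feasible corners and z = 10x + 5y:
  (0, 91/11) → z = 455/11
  (0, 0) → z = 0
  (13, 0) → z = 130

The binding constraints are 7x + 11y = 91 and y = 0.
Solving simultaneously gives x = 13, y = 0.

x = 13, y = 0, maximum z = 130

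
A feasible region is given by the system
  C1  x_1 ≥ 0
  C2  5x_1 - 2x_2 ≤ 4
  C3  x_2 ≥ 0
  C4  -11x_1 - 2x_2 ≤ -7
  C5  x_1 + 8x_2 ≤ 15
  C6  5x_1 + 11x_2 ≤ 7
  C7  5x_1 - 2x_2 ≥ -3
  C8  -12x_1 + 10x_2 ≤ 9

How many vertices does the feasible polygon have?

4

Pairwise boundary intersections that survive every other constraint:
  (4/5, 0)
  (58/65, 3/13)
  (7/11, 0)
  (21/37, 14/37)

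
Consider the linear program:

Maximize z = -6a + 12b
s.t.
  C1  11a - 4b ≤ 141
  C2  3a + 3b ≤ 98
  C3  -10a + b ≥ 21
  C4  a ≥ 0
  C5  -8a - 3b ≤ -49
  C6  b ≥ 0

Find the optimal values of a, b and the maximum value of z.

Vertices and z = -6a + 12b:
  (35/33, 1043/33) → z = 4102/11
  (0, 98/3) → z = 392
  (0, 21) → z = 252

The optimum lies where 3a + 3b = 98 and a = 0.
Solving simultaneously gives a = 0, b = 98/3.

a = 0, b = 98/3, maximum z = 392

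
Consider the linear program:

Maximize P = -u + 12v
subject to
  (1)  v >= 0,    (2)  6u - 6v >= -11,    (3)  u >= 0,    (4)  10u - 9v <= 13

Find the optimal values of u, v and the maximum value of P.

u = 59/2, v = 94/3, maximum P = 693/2

Extreme points and P = -u + 12v:
  (0, 0) → P = 0
  (13/10, 0) → P = -13/10
  (0, 11/6) → P = 22
  (59/2, 94/3) → P = 693/2

The optimum lies where 6u - 6v = -11 and 10u - 9v = 13.
Solving simultaneously gives u = 59/2, v = 94/3.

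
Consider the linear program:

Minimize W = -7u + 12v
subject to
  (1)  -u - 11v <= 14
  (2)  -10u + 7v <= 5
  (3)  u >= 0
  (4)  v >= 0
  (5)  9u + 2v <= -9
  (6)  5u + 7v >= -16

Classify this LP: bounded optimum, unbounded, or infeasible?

infeasible

The boundaries -10u + 7v = 5 and u = 0 meet at (0, 5/7), but that point violates 9u + 2v ≤ -9. Every candidate vertex is excluded by some other constraint, so the feasible region is empty.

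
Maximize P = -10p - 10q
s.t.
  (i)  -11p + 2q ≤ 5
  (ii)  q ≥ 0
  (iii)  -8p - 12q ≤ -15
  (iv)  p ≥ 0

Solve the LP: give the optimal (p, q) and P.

p = 0, q = 5/4, maximum P = -25/2

Corner points and P = -10p - 10q:
  (0, 5/2) → P = -25
  (15/8, 0) → P = -75/4
  (0, 5/4) → P = -25/2
The feasible region is unbounded (it extends along (1, 0), (2, 11)), but P strictly decreases along every unbounded feasible direction, so there is no improving ray and the maximum is attained at a vertex.

The binding constraints are -8p - 12q = -15 and p = 0.
Solving simultaneously gives p = 0, q = 5/4.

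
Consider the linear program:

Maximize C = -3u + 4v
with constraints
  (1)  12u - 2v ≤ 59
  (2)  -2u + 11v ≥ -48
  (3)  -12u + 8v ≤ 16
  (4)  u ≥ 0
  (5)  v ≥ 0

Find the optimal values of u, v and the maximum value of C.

u = 7, v = 25/2, maximum C = 29

Feasible corners and C = -3u + 4v:
  (7, 25/2) → C = 29
  (59/12, 0) → C = -59/4
  (0, 2) → C = 8
  (0, 0) → C = 0

The binding constraints are 12u - 2v = 59 and -12u + 8v = 16.
Solving simultaneously gives u = 7, v = 25/2.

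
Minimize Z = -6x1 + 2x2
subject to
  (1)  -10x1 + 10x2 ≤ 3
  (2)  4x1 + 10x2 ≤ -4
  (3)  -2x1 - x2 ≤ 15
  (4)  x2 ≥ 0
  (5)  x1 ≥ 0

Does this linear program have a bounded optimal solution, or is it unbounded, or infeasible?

infeasible

The boundaries -10x1 + 10x2 = 3 and x1 = 0 meet at (0, 3/10), but that point violates 4x1 + 10x2 ≤ -4. Every candidate vertex is excluded by some other constraint, so the feasible region is empty.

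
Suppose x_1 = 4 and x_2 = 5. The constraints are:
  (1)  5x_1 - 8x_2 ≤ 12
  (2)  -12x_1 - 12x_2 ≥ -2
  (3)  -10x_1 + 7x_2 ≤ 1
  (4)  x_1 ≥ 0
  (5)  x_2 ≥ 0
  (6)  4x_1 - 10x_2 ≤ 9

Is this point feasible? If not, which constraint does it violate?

not feasible — violates (2)

Constraint (2): -12x_1 - 12x_2 = -108, which is not ≥ -2. All other constraints are satisfied.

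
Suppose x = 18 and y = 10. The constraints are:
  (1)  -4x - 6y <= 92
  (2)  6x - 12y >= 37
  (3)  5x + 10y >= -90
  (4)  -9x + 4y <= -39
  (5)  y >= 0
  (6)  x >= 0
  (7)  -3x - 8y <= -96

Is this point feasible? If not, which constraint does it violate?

not feasible — violates (2)

Constraint (2): 6x - 12y = -12, which is not ≥ 37. All other constraints are satisfied.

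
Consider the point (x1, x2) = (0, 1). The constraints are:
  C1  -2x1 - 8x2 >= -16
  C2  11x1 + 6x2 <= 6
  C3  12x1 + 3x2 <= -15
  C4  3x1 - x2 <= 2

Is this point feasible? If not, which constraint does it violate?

Constraint C3: 12x1 + 3x2 = 3, which is not ≤ -15. All other constraints are satisfied.

not feasible — violates C3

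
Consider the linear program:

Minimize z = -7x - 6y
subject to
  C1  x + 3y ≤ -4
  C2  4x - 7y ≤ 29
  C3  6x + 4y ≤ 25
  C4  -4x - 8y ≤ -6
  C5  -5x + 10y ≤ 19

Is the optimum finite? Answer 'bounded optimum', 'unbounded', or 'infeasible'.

infeasible

The boundaries x + 3y = -4 and 4x - 7y = 29 meet at (59/19, -45/19), but that point violates -4x - 8y ≤ -6. Every candidate vertex is excluded by some other constraint, so the feasible region is empty.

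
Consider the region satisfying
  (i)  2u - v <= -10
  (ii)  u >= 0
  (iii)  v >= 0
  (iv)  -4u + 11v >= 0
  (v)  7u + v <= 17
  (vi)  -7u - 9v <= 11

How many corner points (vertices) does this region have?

3

The feasible vertices (each the meet of two boundaries and inside every other half-plane) are:
  (0, 10)
  (7/9, 104/9)
  (0, 17)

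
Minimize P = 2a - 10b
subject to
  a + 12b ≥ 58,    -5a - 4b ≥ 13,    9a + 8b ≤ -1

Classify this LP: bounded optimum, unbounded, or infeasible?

unbounded

From the feasible point (-97/14, 303/56), moving in the direction (-8, 9) keeps every constraint satisfied while P decreases without bound.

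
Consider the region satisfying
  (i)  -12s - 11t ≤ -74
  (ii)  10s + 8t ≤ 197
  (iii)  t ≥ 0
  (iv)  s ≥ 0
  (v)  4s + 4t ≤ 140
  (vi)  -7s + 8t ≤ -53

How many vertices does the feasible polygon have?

The feasible vertices (each the meet of two boundaries and inside every other half-plane) are:
  (197/10, 0)
  (250/17, 849/136)
  (53/7, 0)

3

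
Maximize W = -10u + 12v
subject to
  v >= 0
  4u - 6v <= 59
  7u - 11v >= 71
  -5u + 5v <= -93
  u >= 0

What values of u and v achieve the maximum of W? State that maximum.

u = 167/5, v = 74/5, maximum W = -782/5

Feasible corners and W = -10u + 12v:
  (223/2, 129/2) → W = -341
  (263/10, 77/10) → W = -853/5
  (167/5, 74/5) → W = -782/5

The optimum lies where 7u - 11v = 71 and -5u + 5v = -93.
Solving simultaneously gives u = 167/5, v = 74/5.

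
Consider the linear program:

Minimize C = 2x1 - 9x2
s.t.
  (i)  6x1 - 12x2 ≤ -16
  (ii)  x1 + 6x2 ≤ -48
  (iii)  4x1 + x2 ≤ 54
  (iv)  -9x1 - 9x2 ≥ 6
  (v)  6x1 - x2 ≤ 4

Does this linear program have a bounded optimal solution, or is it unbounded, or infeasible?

From the feasible point (-14, -17/3), moving in the direction (-6, 1) keeps every constraint satisfied while C decreases without bound.

unbounded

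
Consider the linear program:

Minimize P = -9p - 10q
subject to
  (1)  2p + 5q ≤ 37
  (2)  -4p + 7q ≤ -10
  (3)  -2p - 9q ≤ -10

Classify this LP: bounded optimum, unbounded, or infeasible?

Feasible corners and P = -9p - 10q:
  (309/34, 64/17) → P = -4061/34
  (283/8, -27/4) → P = -2007/8
  (16/5, 2/5) → P = -164/5
The feasible region has finitely many vertices and no improving ray; the minimum is -2007/8 at (283/8, -27/4).

bounded optimum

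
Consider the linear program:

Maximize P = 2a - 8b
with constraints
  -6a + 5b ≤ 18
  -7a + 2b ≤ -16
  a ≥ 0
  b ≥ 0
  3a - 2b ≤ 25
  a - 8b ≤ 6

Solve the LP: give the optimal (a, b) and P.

Vertices and P = 2a - 8b:
  (116/23, 222/23) → P = -1544/23
  (161/3, 68) → P = -1310/3
  (16/7, 0) → P = 32/7
  (6, 0) → P = 12
  (94/11, 7/22) → P = 160/11

The binding constraints are 3a - 2b = 25 and a - 8b = 6.
Solving simultaneously gives a = 94/11, b = 7/22.

a = 94/11, b = 7/22, maximum P = 160/11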